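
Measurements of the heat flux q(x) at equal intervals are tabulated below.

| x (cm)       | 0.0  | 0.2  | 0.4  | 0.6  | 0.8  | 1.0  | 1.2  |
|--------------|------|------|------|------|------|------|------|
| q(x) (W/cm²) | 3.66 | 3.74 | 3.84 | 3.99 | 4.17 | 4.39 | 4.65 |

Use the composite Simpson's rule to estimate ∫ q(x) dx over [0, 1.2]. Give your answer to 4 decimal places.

h = 0.2, n = 6.
(h/3)·[y₀ + 4y₁ + 2y₂ + 4y₃ + 2y₄ + 4y₅ + y₆] = 0.066667·(72.81) = 4.8540.

4.8540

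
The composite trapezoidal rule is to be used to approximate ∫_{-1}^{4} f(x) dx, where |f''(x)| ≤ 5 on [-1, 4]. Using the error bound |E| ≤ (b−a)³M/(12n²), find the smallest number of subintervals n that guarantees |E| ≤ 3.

Need 625/(12n²) ≤ 3.
n² ≥ 625/(12·3) = 17.3611 ⇒ n ≥ 4.1667, so the smallest n is 5.

5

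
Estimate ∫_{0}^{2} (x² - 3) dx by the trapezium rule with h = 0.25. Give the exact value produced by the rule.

-3.3125

h = (2 − 0)/8 = 0.25.
Nodes x₀,…,x₈ = 0, 0.25, 0.5, 0.75, 1, 1.25, 1.5, 1.75, 2.
f(x) = x² - 3: f₀=-3, f₁=-2.9375, f₂=-2.75, f₃=-2.4375, f₄=-2, f₅=-1.4375, f₆=-0.75, f₇=0.0625, f₈=1.
(h/2)·[f₀ + 2f₁ + 2f₂ + 2f₃ + 2f₄ + 2f₅ + 2f₆ + 2f₇ + f₈] = 0.125·(-26.5) = -3.3125.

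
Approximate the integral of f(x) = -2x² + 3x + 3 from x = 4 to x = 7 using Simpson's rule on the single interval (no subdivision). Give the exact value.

S = (b−a)/6 · [f(4) + 4f(5.5) + f(7)] = 0.5·[(-17) + 4·(-41) + (-74)] = -127.5.

-127.5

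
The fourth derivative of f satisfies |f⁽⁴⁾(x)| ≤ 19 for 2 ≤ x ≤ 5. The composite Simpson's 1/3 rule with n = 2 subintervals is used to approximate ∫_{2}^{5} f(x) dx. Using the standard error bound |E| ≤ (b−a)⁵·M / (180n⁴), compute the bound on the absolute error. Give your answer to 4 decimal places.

|E| ≤ (3)⁵·19 / (180·2⁴) = 4617/2880 = 1.6031.

1.6031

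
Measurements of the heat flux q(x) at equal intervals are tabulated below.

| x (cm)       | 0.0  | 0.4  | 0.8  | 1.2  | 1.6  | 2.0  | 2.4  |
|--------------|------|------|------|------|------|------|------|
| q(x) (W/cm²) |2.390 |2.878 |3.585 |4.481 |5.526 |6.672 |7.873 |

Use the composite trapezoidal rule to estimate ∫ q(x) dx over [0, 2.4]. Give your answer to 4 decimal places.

11.3094

h = 0.4, n = 6.
(h/2)·[y₀ + 2y₁ + 2y₂ + 2y₃ + 2y₄ + 2y₅ + y₆] = 0.2·(56.547) = 11.3094.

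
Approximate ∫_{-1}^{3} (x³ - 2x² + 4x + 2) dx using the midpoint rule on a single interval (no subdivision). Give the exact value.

M = (b−a)·f(1) = 4·(5) = 20.

20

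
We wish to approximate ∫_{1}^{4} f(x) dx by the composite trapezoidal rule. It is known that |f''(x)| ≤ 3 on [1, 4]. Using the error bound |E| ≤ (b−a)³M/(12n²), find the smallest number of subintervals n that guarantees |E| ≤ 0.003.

48

Need 81/(12n²) ≤ 0.003.
n² ≥ 81/(12·0.003) = 2250 ⇒ n ≥ 47.4342, so the smallest n is 48.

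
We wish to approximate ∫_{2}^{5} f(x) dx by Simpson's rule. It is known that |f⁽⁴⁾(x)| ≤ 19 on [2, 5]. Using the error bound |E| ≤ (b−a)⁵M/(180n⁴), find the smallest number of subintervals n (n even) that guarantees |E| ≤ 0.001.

14

Need 4617/(180n⁴) ≤ 0.001.
n⁴ ≥ 4617/(180·0.001) = 25650 ⇒ n ≥ 12.6553, so the smallest even n is 14. (n must be even for Simpson's rule.)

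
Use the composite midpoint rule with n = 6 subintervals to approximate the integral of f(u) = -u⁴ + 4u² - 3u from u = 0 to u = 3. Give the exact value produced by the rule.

h = (3 − 0)/6 = 0.5.
Midpoints m₁,…,m₆ = 0.25, 0.75, 1.25, 1.75, 2.25, 2.75.
f(m₁)=-0.50390625, f(m₂)=-0.31640625, f(m₃)=0.05859375, f(m₄)=-2.37890625, f(m₅)=-12.12890625, f(m₆)=-35.19140625.
h·[f(m₁) + f(m₂) + f(m₃) + f(m₄) + f(m₅) + f(m₆)] = 0.5·(-50.4609375) = -25.23046875.

-25.23046875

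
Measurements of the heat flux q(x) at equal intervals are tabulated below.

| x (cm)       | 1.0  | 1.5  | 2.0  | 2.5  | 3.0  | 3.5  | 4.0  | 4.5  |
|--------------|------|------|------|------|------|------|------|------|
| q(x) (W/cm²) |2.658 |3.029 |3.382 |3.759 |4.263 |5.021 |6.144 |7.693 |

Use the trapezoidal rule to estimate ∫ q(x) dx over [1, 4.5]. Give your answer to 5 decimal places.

15.38675

h = 0.5, n = 7.
(h/2)·[y₀ + 2y₁ + 2y₂ + 2y₃ + 2y₄ + 2y₅ + 2y₆ + y₇] = 0.25·(61.547) = 15.38675.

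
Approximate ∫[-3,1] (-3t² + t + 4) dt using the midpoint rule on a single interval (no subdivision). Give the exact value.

0

M = (b−a)·f(-1) = 4·(0) = 0.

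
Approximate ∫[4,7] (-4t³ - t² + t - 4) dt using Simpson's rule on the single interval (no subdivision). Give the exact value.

-2233.5

S = (b−a)/6 · [f(4) + 4f(5.5) + f(7)] = 0.5·[(-272) + 4·(-694.25) + (-1418)] = -2233.5.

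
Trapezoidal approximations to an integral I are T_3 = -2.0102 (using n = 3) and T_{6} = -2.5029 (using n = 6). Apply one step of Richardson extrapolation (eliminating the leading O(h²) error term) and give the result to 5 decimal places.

-2.66713

R = (4·T_{6} − T_3) / 3 = (4·(-2.5029) − (-2.0102))/3 = (-8.0014)/3 = -2.66713.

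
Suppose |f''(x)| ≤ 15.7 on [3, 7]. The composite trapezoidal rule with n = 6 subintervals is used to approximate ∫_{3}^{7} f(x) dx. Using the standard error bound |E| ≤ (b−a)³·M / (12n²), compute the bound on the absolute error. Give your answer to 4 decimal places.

2.3259

|E| ≤ (4)³·15.7 / (12·6²) = 1004.8/432 = 2.3259.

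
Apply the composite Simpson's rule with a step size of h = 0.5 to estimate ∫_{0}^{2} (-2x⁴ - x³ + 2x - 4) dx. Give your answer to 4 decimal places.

h = (2 − 0)/4 = 0.5.
Nodes x₀,…,x₄ = 0, 0.5, 1, 1.5, 2.
f(x) = -2x⁴ - x³ + 2x - 4: f₀=-4, f₁=-3.25, f₂=-5, f₃=-14.5, f₄=-40.
(h/3)·[f₀ + 4f₁ + 2f₂ + 4f₃ + f₄] = 0.166667·(-125) = -20.8333.

-20.8333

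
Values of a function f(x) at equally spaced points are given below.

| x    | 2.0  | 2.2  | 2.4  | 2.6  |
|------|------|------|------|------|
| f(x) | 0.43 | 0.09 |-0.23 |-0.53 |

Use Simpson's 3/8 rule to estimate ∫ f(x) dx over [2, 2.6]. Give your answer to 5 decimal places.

h = 0.2, n = 3.
(3h/8)·[y₀ + 3y₁ + 3y₂ + y₃] = 0.075·(-0.52) = -0.03900.

-0.03900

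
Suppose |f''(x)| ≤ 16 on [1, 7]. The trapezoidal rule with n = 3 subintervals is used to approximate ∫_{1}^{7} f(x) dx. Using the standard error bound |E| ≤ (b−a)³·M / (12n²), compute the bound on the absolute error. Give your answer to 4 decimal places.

32.0000

|E| ≤ (6)³·16 / (12·3²) = 3456/108 = 32.0000.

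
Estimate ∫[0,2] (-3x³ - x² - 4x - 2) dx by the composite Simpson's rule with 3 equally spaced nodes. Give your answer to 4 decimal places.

h = (2 − 0)/2 = 1.
Nodes x₀,…,x₂ = 0, 1, 2.
f(x) = -3x³ - x² - 4x - 2: f₀=-2, f₁=-10, f₂=-38.
(h/3)·[f₀ + 4f₁ + f₂] = 0.333333·(-80) = -26.6667.

-26.6667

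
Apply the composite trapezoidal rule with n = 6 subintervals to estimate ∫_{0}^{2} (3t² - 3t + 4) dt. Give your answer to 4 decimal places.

h = (2 − 0)/6 = 0.333333.
Nodes t₀,…,t₆ = 0, 0.333333, 0.666667, 1, 1.333333, 1.666667, 2.
f(t) = 3t² - 3t + 4: f₀=4, f₁=3.333333, f₂=3.333333, f₃=4, f₄=5.333333, f₅=7.333333, f₆=10.
(h/2)·[f₀ + 2f₁ + 2f₂ + 2f₃ + 2f₄ + 2f₅ + f₆] = 0.166667·(60.666667) = 10.1111.

10.1111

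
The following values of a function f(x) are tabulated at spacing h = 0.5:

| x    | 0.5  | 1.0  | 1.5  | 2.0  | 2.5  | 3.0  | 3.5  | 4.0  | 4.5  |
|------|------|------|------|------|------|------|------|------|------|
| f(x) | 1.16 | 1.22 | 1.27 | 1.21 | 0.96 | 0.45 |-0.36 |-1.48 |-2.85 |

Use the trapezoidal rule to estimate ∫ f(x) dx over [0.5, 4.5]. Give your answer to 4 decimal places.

1.2125

h = 0.5, n = 8.
(h/2)·[y₀ + 2y₁ + 2y₂ + 2y₃ + 2y₄ + 2y₅ + 2y₆ + 2y₇ + y₈] = 0.25·(4.85) = 1.2125.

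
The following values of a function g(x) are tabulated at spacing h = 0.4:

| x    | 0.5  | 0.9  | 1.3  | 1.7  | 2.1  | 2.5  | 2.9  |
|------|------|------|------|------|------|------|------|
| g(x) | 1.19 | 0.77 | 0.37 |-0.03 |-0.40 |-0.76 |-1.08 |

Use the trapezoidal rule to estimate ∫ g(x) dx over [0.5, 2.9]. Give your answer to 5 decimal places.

h = 0.4, n = 6.
(h/2)·[y₀ + 2y₁ + 2y₂ + 2y₃ + 2y₄ + 2y₅ + y₆] = 0.2·(0.01) = 0.00200.

0.00200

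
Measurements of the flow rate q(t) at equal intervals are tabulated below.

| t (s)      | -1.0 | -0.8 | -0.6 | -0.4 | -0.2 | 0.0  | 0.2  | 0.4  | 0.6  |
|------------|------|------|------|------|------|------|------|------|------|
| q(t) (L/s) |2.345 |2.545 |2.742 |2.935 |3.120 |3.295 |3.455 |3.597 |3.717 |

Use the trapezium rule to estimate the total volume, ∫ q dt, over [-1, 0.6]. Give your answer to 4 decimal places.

h = 0.2, n = 8.
(h/2)·[y₀ + 2y₁ + 2y₂ + 2y₃ + 2y₄ + 2y₅ + 2y₆ + 2y₇ + y₈] = 0.1·(49.440) = 4.9440.

4.9440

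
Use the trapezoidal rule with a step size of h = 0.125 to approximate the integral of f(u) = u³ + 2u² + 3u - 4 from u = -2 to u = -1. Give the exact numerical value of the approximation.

-7.58984375

h = (-1 − (-2))/8 = 0.125.
Nodes u₀,…,u₈ = -2, -1.875, -1.75, -1.625, -1.5, -1.375, -1.25, -1.125, -1.
f(u) = u³ + 2u² + 3u - 4: f₀=-10, f₁=-9.185546875, f₂=-8.484375, f₃=-7.884765625, f₄=-7.375, f₅=-6.943359375, f₆=-6.578125, f₇=-6.267578125, f₈=-6.
(h/2)·[f₀ + 2f₁ + 2f₂ + 2f₃ + 2f₄ + 2f₅ + 2f₆ + 2f₇ + f₈] = 0.0625·(-121.4375) = -7.58984375.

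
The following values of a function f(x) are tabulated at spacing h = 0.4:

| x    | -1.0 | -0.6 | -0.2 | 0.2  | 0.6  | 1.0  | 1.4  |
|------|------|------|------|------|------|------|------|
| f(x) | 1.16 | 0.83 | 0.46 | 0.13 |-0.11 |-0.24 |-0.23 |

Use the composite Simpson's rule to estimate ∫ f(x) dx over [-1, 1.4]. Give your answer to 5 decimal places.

0.60133

h = 0.4, n = 6.
(h/3)·[y₀ + 4y₁ + 2y₂ + 4y₃ + 2y₄ + 4y₅ + y₆] = 0.133333·(4.51) = 0.60133.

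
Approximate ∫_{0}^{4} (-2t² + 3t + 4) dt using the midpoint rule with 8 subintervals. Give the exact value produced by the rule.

-2.5

h = (4 − 0)/8 = 0.5.
Midpoints m₁,…,m₈ = 0.25, 0.75, 1.25, 1.75, 2.25, 2.75, 3.25, 3.75.
f(m₁)=4.625, f(m₂)=5.125, f(m₃)=4.625, f(m₄)=3.125, f(m₅)=0.625, f(m₆)=-2.875, f(m₇)=-7.375, f(m₈)=-12.875.
h·[f(m₁) + f(m₂) + f(m₃) + f(m₄) + f(m₅) + f(m₆) + f(m₇) + f(m₈)] = 0.5·(-5) = -2.5.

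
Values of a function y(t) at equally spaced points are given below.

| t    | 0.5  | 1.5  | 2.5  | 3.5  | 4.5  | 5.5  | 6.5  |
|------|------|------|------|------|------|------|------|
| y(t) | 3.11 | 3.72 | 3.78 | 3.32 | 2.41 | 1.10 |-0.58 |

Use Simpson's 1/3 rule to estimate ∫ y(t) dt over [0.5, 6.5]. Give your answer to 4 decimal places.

h = 1, n = 6.
(h/3)·[y₀ + 4y₁ + 2y₂ + 4y₃ + 2y₄ + 4y₅ + y₆] = 0.333333·(47.47) = 15.8233.

15.8233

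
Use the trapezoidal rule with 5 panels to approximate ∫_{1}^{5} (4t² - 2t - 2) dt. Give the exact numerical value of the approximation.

h = (5 − 1)/5 = 0.8.
Nodes t₀,…,t₅ = 1, 1.8, 2.6, 3.4, 4.2, 5.
f(t) = 4t² - 2t - 2: f₀=0, f₁=7.36, f₂=19.84, f₃=37.44, f₄=60.16, f₅=88.
(h/2)·[f₀ + 2f₁ + 2f₂ + 2f₃ + 2f₄ + f₅] = 0.4·(337.6) = 135.04.

135.04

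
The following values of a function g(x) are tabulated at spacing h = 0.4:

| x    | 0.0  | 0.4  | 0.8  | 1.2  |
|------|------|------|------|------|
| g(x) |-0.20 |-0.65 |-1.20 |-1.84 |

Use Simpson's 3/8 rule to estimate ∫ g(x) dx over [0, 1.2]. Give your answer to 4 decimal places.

-1.1385

h = 0.4, n = 3.
(3h/8)·[y₀ + 3y₁ + 3y₂ + y₃] = 0.15·(-7.59) = -1.1385.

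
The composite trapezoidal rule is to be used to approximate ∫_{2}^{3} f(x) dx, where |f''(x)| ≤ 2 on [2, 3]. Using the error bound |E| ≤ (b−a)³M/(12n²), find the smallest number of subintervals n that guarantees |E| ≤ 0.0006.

17

Need 2/(12n²) ≤ 0.0006.
n² ≥ 2/(12·0.0006) = 277.778 ⇒ n ≥ 16.6667, so the smallest n is 17.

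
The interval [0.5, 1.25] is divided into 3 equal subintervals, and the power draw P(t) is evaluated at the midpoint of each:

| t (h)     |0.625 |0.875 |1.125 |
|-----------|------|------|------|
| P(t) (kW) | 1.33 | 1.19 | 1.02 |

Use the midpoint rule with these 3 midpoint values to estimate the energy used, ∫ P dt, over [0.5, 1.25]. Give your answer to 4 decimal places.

h = 0.25, n = 3.
h·[y(m₁) + y(m₂) + y(m₃)] = 0.25·(3.54) = 0.8850.

0.8850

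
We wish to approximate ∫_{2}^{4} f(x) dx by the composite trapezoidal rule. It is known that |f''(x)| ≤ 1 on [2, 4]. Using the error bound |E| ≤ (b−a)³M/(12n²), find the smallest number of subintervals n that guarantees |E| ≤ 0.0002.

Need 8/(12n²) ≤ 0.0002.
n² ≥ 8/(12·0.0002) = 3333.33 ⇒ n ≥ 57.7350, so the smallest n is 58.

58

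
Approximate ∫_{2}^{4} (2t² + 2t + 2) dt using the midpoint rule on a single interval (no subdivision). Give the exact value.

52

M = (b−a)·f(3) = 2·(26) = 52.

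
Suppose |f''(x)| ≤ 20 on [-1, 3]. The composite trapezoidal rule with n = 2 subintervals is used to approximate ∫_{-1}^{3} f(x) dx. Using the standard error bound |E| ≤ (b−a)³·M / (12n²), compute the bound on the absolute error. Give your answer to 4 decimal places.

|E| ≤ (4)³·20 / (12·2²) = 1280/48 = 26.6667.

26.6667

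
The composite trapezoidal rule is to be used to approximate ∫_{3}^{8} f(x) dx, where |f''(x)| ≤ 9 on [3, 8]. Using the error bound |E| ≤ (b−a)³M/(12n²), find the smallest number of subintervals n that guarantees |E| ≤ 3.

Need 1125/(12n²) ≤ 3.
n² ≥ 1125/(12·3) = 31.25 ⇒ n ≥ 5.5902, so the smallest n is 6.

6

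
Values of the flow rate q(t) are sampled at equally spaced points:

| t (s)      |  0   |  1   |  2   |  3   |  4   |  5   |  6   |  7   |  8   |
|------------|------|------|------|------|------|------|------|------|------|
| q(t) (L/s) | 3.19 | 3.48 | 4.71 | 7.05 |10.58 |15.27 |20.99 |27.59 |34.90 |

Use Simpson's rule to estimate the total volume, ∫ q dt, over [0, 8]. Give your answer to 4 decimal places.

h = 1, n = 8.
(h/3)·[y₀ + 4y₁ + 2y₂ + 4y₃ + 2y₄ + 4y₅ + 2y₆ + 4y₇ + y₈] = 0.333333·(324.21) = 108.0700.

108.0700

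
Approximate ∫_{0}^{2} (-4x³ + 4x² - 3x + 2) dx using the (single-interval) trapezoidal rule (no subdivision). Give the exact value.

-18

T = (b−a)/2 · [f(0) + f(2)] = 1·[2 + (-20)] = -18.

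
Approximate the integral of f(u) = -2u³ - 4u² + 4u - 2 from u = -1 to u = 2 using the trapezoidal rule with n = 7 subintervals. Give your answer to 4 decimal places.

-20.1429

h = (2 − (-1))/7 = 0.428571.
Nodes u₀,…,u₇ = -1, -0.571429, -0.142857, 0.285714, 0.714286, 1.142857, 1.571429, 2.
f(u) = -2u³ - 4u² + 4u - 2: f₀=-8, f₁=-5.218659, f₂=-2.647230, f₃=-1.230321, f₄=-1.912536, f₅=-5.638484, f₆=-13.352770, f₇=-26.
(h/2)·[f₀ + 2f₁ + 2f₂ + 2f₃ + 2f₄ + 2f₅ + 2f₆ + f₇] = 0.214286·(-94) = -20.1429.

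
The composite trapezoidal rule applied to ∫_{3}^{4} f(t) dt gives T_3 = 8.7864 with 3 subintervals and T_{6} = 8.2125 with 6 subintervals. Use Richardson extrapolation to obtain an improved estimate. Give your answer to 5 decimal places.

R = (4·T_{6} − T_3) / 3 = (4·8.2125 − 8.7864)/3 = (24.0636)/3 = 8.02120.

8.02120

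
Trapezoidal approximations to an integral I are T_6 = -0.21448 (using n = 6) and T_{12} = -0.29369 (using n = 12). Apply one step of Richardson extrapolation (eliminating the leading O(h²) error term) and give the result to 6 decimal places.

R = (4·T_{12} − T_6) / 3 = (4·(-0.29369) − (-0.21448))/3 = (-0.96028)/3 = -0.320093.

-0.320093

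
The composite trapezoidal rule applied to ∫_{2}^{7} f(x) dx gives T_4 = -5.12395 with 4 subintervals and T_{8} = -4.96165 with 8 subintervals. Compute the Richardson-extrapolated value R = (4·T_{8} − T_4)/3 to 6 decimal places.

-4.907550

R = (4·T_{8} − T_4) / 3 = (4·(-4.96165) − (-5.12395))/3 = (-14.72265)/3 = -4.907550.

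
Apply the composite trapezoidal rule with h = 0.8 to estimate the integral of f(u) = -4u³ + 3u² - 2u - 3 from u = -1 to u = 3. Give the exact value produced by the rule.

h = (3 − (-1))/5 = 0.8.
Nodes u₀,…,u₅ = -1, -0.2, 0.6, 1.4, 2.2, 3.
f(u) = -4u³ + 3u² - 2u - 3: f₀=6, f₁=-2.448, f₂=-3.984, f₃=-10.896, f₄=-35.472, f₅=-90.
(h/2)·[f₀ + 2f₁ + 2f₂ + 2f₃ + 2f₄ + f₅] = 0.4·(-189.6) = -75.84.

-75.84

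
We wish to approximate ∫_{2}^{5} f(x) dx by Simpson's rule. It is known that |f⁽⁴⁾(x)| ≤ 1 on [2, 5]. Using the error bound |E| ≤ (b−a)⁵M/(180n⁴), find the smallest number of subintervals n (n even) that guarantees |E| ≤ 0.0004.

Need 243/(180n⁴) ≤ 0.0004.
n⁴ ≥ 243/(180·0.0004) = 3375 ⇒ n ≥ 7.6220, so the smallest even n is 8. (n must be even for Simpson's rule.)

8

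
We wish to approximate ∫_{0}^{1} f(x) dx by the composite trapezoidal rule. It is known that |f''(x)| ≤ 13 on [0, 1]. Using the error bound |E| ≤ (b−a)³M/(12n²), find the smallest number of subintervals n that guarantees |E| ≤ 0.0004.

53

Need 13/(12n²) ≤ 0.0004.
n² ≥ 13/(12·0.0004) = 2708.33 ⇒ n ≥ 52.0416, so the smallest n is 53.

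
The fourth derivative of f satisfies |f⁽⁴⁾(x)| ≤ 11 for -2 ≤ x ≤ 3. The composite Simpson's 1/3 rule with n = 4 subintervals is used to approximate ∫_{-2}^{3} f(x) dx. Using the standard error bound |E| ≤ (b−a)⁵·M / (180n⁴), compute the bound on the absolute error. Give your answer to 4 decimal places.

|E| ≤ (5)⁵·11 / (180·4⁴) = 34375/46080 = 0.7460.

0.7460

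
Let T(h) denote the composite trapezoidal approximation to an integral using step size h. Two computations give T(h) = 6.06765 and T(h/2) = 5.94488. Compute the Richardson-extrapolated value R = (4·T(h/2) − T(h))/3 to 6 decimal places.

R = (4·T(h/2) − T(h)) / 3 = (4·5.94488 − 6.06765)/3 = (17.71187)/3 = 5.903957.

5.903957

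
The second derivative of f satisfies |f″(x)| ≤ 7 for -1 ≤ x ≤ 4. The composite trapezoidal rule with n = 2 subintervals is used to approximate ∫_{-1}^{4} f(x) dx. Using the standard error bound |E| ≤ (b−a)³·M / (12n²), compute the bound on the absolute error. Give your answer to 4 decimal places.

|E| ≤ (5)³·7 / (12·2²) = 875/48 = 18.2292.

18.2292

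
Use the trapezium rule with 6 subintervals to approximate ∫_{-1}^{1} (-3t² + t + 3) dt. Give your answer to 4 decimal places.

3.8889

h = (1 − (-1))/6 = 0.333333.
Nodes t₀,…,t₆ = -1, -0.666667, -0.333333, 0, 0.333333, 0.666667, 1.
f(t) = -3t² + t + 3: f₀=-1, f₁=1, f₂=2.333333, f₃=3, f₄=3, f₅=2.333333, f₆=1.
(h/2)·[f₀ + 2f₁ + 2f₂ + 2f₃ + 2f₄ + 2f₅ + f₆] = 0.166667·(23.333333) = 3.8889.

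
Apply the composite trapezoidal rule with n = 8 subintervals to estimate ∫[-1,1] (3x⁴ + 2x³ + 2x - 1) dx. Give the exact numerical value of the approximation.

h = (1 − (-1))/8 = 0.25.
Nodes x₀,…,x₈ = -1, -0.75, -0.5, -0.25, 0, 0.25, 0.5, 0.75, 1.
f(x) = 3x⁴ + 2x³ + 2x - 1: f₀=-2, f₁=-2.39453125, f₂=-2.0625, f₃=-1.51953125, f₄=-1, f₅=-0.45703125, f₆=0.4375, f₇=2.29296875, f₈=6.
(h/2)·[f₀ + 2f₁ + 2f₂ + 2f₃ + 2f₄ + 2f₅ + 2f₆ + 2f₇ + f₈] = 0.125·(-5.40625) = -0.67578125.

-0.67578125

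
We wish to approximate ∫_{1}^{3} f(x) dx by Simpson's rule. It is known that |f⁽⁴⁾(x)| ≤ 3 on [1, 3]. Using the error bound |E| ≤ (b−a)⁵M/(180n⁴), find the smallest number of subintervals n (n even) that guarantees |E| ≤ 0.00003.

12

Need 96/(180n⁴) ≤ 0.00003.
n⁴ ≥ 96/(180·0.00003) = 17777.8 ⇒ n ≥ 11.5470, so the smallest even n is 12. (n must be even for Simpson's rule.)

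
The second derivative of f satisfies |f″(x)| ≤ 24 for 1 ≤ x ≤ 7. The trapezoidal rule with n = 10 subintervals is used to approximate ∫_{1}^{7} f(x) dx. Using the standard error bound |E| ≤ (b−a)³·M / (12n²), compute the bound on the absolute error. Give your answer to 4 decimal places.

4.3200

|E| ≤ (6)³·24 / (12·10²) = 5184/1200 = 4.3200.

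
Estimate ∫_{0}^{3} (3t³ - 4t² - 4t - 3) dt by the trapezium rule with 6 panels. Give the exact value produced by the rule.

-1.0625

h = (3 − 0)/6 = 0.5.
Nodes t₀,…,t₆ = 0, 0.5, 1, 1.5, 2, 2.5, 3.
f(t) = 3t³ - 4t² - 4t - 3: f₀=-3, f₁=-5.625, f₂=-8, f₃=-7.875, f₄=-3, f₅=8.875, f₆=30.
(h/2)·[f₀ + 2f₁ + 2f₂ + 2f₃ + 2f₄ + 2f₅ + f₆] = 0.25·(-4.25) = -1.0625.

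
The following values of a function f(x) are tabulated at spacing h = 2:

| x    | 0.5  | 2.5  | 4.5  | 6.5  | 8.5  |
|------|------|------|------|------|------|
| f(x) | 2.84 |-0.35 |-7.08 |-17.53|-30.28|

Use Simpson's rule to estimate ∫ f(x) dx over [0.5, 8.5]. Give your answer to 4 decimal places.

-75.4133

h = 2, n = 4.
(h/3)·[y₀ + 4y₁ + 2y₂ + 4y₃ + y₄] = 0.666667·(-113.12) = -75.4133.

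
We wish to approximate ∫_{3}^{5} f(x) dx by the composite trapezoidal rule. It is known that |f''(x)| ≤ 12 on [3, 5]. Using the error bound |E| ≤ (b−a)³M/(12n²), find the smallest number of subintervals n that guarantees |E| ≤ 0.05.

13

Need 96/(12n²) ≤ 0.05.
n² ≥ 96/(12·0.05) = 160 ⇒ n ≥ 12.6491, so the smallest n is 13.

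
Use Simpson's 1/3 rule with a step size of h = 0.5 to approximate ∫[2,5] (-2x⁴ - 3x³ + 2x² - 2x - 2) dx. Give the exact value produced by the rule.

-1643

h = (5 − 2)/6 = 0.5.
Nodes x₀,…,x₆ = 2, 2.5, 3, 3.5, 4, 4.5, 5.
f(x) = -2x⁴ - 3x³ + 2x² - 2x - 2: f₀=-54, f₁=-119.5, f₂=-233, f₃=-413.25, f₄=-682, f₅=-1064, f₆=-1587.
(h/3)·[f₀ + 4f₁ + 2f₂ + 4f₃ + 2f₄ + 4f₅ + f₆] = 0.166667·(-9858) = -1643.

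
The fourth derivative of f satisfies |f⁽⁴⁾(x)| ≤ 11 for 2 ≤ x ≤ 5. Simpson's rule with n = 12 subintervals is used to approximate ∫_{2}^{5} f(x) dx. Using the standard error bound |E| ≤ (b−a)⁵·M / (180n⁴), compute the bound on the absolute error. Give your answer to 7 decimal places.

|E| ≤ (3)⁵·11 / (180·12⁴) = 2673/3732480 = 0.0007161.

0.0007161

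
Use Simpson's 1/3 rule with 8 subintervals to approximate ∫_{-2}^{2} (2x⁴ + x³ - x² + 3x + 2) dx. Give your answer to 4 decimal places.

28.3333

h = (2 − (-2))/8 = 0.5.
Nodes x₀,…,x₈ = -2, -1.5, -1, -0.5, 0, 0.5, 1, 1.5, 2.
f(x) = 2x⁴ + x³ - x² + 3x + 2: f₀=16, f₁=2, f₂=-1, f₃=0.25, f₄=2, f₅=3.5, f₆=7, f₇=17.75, f₈=44.
(h/3)·[f₀ + 4f₁ + 2f₂ + 4f₃ + 2f₄ + 4f₅ + 2f₆ + 4f₇ + f₈] = 0.166667·(170) = 28.3333.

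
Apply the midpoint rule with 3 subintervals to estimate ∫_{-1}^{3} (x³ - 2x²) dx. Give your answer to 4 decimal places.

0.7407

h = (3 − (-1))/3 = 1.333333.
Midpoints m₁,…,m₃ = -0.333333, 1, 2.333333.
f(m₁)=-0.259259, f(m₂)=-1, f(m₃)=1.814815.
h·[f(m₁) + f(m₂) + f(m₃)] = 1.333333·(0.555556) = 0.7407.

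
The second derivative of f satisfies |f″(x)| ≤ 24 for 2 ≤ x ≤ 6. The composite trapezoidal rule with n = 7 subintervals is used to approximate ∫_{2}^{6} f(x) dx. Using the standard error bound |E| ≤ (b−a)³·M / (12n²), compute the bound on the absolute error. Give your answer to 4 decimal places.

2.6122

|E| ≤ (4)³·24 / (12·7²) = 1536/588 = 2.6122.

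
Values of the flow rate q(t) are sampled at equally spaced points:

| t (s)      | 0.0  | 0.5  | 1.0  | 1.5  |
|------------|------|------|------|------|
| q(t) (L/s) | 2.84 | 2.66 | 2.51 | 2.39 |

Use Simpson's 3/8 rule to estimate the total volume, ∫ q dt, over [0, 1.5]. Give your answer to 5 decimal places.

3.88875

h = 0.5, n = 3.
(3h/8)·[y₀ + 3y₁ + 3y₂ + y₃] = 0.1875·(20.74) = 3.88875.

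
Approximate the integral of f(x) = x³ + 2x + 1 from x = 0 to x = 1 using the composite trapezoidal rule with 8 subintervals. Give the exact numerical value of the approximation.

2.25390625

h = (1 − 0)/8 = 0.125.
Nodes x₀,…,x₈ = 0, 0.125, 0.25, 0.375, 0.5, 0.625, 0.75, 0.875, 1.
f(x) = x³ + 2x + 1: f₀=1, f₁=1.251953125, f₂=1.515625, f₃=1.802734375, f₄=2.125, f₅=2.494140625, f₆=2.921875, f₇=3.419921875, f₈=4.
(h/2)·[f₀ + 2f₁ + 2f₂ + 2f₃ + 2f₄ + 2f₅ + 2f₆ + 2f₇ + f₈] = 0.0625·(36.0625) = 2.25390625.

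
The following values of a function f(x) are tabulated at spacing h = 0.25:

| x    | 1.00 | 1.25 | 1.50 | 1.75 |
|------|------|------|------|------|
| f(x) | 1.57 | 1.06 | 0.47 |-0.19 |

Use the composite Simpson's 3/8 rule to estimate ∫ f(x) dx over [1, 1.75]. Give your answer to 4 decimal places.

0.5597

h = 0.25, n = 3.
(3h/8)·[y₀ + 3y₁ + 3y₂ + y₃] = 0.09375·(5.97) = 0.5597.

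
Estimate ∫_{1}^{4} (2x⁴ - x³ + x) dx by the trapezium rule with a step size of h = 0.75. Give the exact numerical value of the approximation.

h = (4 − 1)/4 = 0.75.
Nodes x₀,…,x₄ = 1, 1.75, 2.5, 3.25, 4.
f(x) = 2x⁴ - x³ + x: f₀=2, f₁=15.1484375, f₂=65, f₃=192.0546875, f₄=452.
(h/2)·[f₀ + 2f₁ + 2f₂ + 2f₃ + f₄] = 0.375·(998.40625) = 374.40234375.

374.40234375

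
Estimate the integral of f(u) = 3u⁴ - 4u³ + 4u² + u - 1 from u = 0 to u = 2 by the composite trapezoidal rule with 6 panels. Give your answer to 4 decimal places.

14.4568

h = (2 − 0)/6 = 0.333333.
Nodes u₀,…,u₆ = 0, 0.333333, 0.666667, 1, 1.333333, 1.666667, 2.
f(u) = 3u⁴ - 4u³ + 4u² + u - 1: f₀=-1, f₁=-0.333333, f₂=0.851852, f₃=3, f₄=7.444444, f₅=16.407407, f₆=33.
(h/2)·[f₀ + 2f₁ + 2f₂ + 2f₃ + 2f₄ + 2f₅ + f₆] = 0.166667·(86.740741) = 14.4568.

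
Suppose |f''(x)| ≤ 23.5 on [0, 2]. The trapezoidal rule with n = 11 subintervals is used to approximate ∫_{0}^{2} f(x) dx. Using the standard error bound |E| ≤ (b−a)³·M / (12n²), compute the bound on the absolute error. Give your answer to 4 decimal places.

|E| ≤ (2)³·23.5 / (12·11²) = 188/1452 = 0.1295.

0.1295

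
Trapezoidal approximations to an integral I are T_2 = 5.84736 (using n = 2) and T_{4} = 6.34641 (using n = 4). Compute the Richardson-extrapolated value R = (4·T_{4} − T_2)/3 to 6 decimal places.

6.512760

R = (4·T_{4} − T_2) / 3 = (4·6.34641 − 5.84736)/3 = (19.53828)/3 = 6.512760.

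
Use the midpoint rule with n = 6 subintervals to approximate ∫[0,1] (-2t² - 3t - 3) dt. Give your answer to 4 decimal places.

-5.1620

h = (1 − 0)/6 = 0.166667.
Midpoints m₁,…,m₆ = 0.083333, 0.25, 0.416667, 0.583333, 0.75, 0.916667.
f(m₁)=-3.263889, f(m₂)=-3.875, f(m₃)=-4.597222, f(m₄)=-5.430556, f(m₅)=-6.375, f(m₆)=-7.430556.
h·[f(m₁) + f(m₂) + f(m₃) + f(m₄) + f(m₅) + f(m₆)] = 0.166667·(-30.972222) = -5.1620.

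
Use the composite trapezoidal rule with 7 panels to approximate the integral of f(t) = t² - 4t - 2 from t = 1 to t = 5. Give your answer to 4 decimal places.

-14.4490

h = (5 − 1)/7 = 0.571429.
Nodes t₀,…,t₇ = 1, 1.571429, 2.142857, 2.714286, 3.285714, 3.857143, 4.428571, 5.
f(t) = t² - 4t - 2: f₀=-5, f₁=-5.816327, f₂=-5.979592, f₃=-5.489796, f₄=-4.346939, f₅=-2.551020, f₆=-0.102041, f₇=3.
(h/2)·[f₀ + 2f₁ + 2f₂ + 2f₃ + 2f₄ + 2f₅ + 2f₆ + f₇] = 0.285714·(-50.571429) = -14.4490.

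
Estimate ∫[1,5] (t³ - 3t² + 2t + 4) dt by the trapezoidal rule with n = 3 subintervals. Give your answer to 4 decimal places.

h = (5 − 1)/3 = 1.333333.
Nodes t₀,…,t₃ = 1, 2.333333, 3.666667, 5.
f(t) = t³ - 3t² + 2t + 4: f₀=4, f₁=5.037037, f₂=20.296296, f₃=64.
(h/2)·[f₀ + 2f₁ + 2f₂ + f₃] = 0.666667·(118.666667) = 79.1111.

79.1111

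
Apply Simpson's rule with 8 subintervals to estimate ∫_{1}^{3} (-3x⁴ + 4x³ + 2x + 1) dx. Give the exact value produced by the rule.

h = (3 − 1)/8 = 0.25.
Nodes x₀,…,x₈ = 1, 1.25, 1.5, 1.75, 2, 2.25, 2.5, 2.75, 3.
f(x) = -3x⁴ + 4x³ + 2x + 1: f₀=4, f₁=3.98828125, f₂=2.3125, f₃=-2.19921875, f₄=-11, f₅=-25.82421875, f₆=-48.6875, f₇=-81.88671875, f₈=-128.
(h/3)·[f₀ + 4f₁ + 2f₂ + 4f₃ + 2f₄ + 4f₅ + 2f₆ + 4f₇ + f₈] = 0.083333·(-662.4375) = -55.203125.

-55.203125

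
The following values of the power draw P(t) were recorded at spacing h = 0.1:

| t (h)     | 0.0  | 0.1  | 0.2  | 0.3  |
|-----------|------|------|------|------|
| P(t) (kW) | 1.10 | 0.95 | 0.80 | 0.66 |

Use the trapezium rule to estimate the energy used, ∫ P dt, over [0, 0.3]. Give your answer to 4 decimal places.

h = 0.1, n = 3.
(h/2)·[y₀ + 2y₁ + 2y₂ + y₃] = 0.05·(5.26) = 0.2630.

0.2630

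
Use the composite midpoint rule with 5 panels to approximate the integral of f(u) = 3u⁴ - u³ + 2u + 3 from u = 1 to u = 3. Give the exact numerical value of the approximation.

h = (3 − 1)/5 = 0.4.
Midpoints m₁,…,m₅ = 1.2, 1.6, 2, 2.4, 2.8.
f(m₁)=9.8928, f(m₂)=21.7648, f(m₃)=47, f(m₄)=93.5088, f(m₅)=171.0448.
h·[f(m₁) + f(m₂) + f(m₃) + f(m₄) + f(m₅)] = 0.4·(343.2112) = 137.28448.

137.28448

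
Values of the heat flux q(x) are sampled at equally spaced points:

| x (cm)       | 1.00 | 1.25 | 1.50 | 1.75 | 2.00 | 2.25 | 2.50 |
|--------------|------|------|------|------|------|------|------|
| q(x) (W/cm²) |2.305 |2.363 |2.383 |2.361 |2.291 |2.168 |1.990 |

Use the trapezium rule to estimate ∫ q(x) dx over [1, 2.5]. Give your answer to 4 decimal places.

h = 0.25, n = 6.
(h/2)·[y₀ + 2y₁ + 2y₂ + 2y₃ + 2y₄ + 2y₅ + y₆] = 0.125·(27.427) = 3.4284.

3.4284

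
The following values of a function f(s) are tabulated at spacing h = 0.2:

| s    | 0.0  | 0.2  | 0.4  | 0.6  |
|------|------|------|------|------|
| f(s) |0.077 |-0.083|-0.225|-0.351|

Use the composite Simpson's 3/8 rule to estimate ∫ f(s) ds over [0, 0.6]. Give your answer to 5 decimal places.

-0.08985

h = 0.2, n = 3.
(3h/8)·[y₀ + 3y₁ + 3y₂ + y₃] = 0.075·(-1.198) = -0.08985.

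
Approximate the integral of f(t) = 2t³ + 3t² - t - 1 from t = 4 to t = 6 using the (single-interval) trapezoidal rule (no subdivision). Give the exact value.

T = (b−a)/2 · [f(4) + f(6)] = 1·[171 + 533] = 704.

704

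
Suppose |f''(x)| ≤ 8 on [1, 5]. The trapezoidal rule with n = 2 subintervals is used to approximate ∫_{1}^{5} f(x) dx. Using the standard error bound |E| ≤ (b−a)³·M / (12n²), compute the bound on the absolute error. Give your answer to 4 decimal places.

10.6667

|E| ≤ (4)³·8 / (12·2²) = 512/48 = 10.6667.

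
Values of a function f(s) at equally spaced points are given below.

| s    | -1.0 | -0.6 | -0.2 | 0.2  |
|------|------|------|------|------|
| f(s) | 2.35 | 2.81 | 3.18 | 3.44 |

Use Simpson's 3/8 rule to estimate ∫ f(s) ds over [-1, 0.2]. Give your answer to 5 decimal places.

3.56400

h = 0.4, n = 3.
(3h/8)·[y₀ + 3y₁ + 3y₂ + y₃] = 0.15·(23.76) = 3.56400.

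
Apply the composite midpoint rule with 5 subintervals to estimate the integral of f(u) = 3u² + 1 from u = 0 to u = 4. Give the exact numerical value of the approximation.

h = (4 − 0)/5 = 0.8.
Midpoints m₁,…,m₅ = 0.4, 1.2, 2, 2.8, 3.6.
f(m₁)=1.48, f(m₂)=5.32, f(m₃)=13, f(m₄)=24.52, f(m₅)=39.88.
h·[f(m₁) + f(m₂) + f(m₃) + f(m₄) + f(m₅)] = 0.8·(84.2) = 67.36.

67.36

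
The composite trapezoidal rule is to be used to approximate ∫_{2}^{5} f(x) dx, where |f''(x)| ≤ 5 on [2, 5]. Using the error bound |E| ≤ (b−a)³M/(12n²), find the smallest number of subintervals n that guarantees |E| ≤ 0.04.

17

Need 135/(12n²) ≤ 0.04.
n² ≥ 135/(12·0.04) = 281.25 ⇒ n ≥ 16.7705, so the smallest n is 17.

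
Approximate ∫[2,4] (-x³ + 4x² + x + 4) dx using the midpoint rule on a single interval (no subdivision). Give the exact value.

32

M = (b−a)·f(3) = 2·(16) = 32.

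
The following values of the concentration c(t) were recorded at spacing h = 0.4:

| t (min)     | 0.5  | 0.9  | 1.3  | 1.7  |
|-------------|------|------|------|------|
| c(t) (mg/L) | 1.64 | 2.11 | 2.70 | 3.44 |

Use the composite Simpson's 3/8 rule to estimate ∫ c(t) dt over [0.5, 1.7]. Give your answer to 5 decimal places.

h = 0.4, n = 3.
(3h/8)·[y₀ + 3y₁ + 3y₂ + y₃] = 0.15·(19.51) = 2.92650.

2.92650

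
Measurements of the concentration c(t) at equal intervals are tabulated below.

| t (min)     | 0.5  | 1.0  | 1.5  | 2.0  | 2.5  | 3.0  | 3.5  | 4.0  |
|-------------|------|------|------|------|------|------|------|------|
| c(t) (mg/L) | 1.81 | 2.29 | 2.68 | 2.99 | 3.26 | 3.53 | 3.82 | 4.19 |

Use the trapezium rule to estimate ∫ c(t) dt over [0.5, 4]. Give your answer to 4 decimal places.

h = 0.5, n = 7.
(h/2)·[y₀ + 2y₁ + 2y₂ + 2y₃ + 2y₄ + 2y₅ + 2y₆ + y₇] = 0.25·(43.14) = 10.7850.

10.7850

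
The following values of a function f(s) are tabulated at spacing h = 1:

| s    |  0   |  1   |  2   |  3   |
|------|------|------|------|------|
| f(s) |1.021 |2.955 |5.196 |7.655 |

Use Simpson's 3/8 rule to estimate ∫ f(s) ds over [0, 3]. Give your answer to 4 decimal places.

h = 1, n = 3.
(3h/8)·[y₀ + 3y₁ + 3y₂ + y₃] = 0.375·(33.129) = 12.4234.

12.4234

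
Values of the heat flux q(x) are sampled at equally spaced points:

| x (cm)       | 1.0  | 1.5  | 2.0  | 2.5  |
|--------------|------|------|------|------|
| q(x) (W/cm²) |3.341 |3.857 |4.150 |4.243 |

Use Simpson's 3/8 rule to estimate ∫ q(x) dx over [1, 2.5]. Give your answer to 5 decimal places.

5.92594

h = 0.5, n = 3.
(3h/8)·[y₀ + 3y₁ + 3y₂ + y₃] = 0.1875·(31.605) = 5.92594.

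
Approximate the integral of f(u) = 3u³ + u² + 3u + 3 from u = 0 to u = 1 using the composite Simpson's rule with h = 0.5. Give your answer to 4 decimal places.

5.5833

h = (1 − 0)/2 = 0.5.
Nodes u₀,…,u₂ = 0, 0.5, 1.
f(u) = 3u³ + u² + 3u + 3: f₀=3, f₁=5.125, f₂=10.
(h/3)·[f₀ + 4f₁ + f₂] = 0.166667·(33.5) = 5.5833.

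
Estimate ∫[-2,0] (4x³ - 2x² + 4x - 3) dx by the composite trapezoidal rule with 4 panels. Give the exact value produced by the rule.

-36.5

h = (0 − (-2))/4 = 0.5.
Nodes x₀,…,x₄ = -2, -1.5, -1, -0.5, 0.
f(x) = 4x³ - 2x² + 4x - 3: f₀=-51, f₁=-27, f₂=-13, f₃=-6, f₄=-3.
(h/2)·[f₀ + 2f₁ + 2f₂ + 2f₃ + f₄] = 0.25·(-146) = -36.5.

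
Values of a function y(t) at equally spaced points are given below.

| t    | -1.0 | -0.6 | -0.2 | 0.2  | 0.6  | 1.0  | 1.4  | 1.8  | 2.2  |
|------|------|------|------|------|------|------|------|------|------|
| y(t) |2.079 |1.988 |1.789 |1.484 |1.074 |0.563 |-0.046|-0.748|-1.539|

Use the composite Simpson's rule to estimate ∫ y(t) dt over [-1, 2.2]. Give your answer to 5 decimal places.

h = 0.4, n = 8.
(h/3)·[y₀ + 4y₁ + 2y₂ + 4y₃ + 2y₄ + 4y₅ + 2y₆ + 4y₇ + y₈] = 0.133333·(19.322) = 2.57627.

2.57627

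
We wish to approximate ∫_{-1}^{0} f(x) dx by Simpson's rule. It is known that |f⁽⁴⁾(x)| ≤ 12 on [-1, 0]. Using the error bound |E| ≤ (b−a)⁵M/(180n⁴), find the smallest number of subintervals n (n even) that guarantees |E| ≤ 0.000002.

Need 12/(180n⁴) ≤ 0.000002.
n⁴ ≥ 12/(180·0.000002) = 33333.3 ⇒ n ≥ 13.5120, so the smallest even n is 14. (n must be even for Simpson's rule.)

14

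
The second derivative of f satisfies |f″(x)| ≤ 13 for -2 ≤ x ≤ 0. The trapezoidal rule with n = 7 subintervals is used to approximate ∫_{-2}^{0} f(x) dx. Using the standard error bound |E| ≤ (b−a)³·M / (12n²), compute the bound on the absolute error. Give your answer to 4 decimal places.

|E| ≤ (2)³·13 / (12·7²) = 104/588 = 0.1769.

0.1769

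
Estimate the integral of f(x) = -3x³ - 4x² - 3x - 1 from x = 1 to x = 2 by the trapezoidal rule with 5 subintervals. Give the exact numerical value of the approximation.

-26.2

h = (2 − 1)/5 = 0.2.
Nodes x₀,…,x₅ = 1, 1.2, 1.4, 1.6, 1.8, 2.
f(x) = -3x³ - 4x² - 3x - 1: f₀=-11, f₁=-15.544, f₂=-21.272, f₃=-28.328, f₄=-36.856, f₅=-47.
(h/2)·[f₀ + 2f₁ + 2f₂ + 2f₃ + 2f₄ + f₅] = 0.1·(-262) = -26.2.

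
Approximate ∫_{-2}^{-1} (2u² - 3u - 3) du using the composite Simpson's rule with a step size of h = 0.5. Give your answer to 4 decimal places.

6.1667

h = (-1 − (-2))/2 = 0.5.
Nodes u₀,…,u₂ = -2, -1.5, -1.
f(u) = 2u² - 3u - 3: f₀=11, f₁=6, f₂=2.
(h/3)·[f₀ + 4f₁ + f₂] = 0.166667·(37) = 6.1667.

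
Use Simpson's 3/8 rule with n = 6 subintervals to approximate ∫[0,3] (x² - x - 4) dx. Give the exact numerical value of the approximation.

h = (3 − 0)/6 = 0.5.
Nodes x₀,…,x₆ = 0, 0.5, 1, 1.5, 2, 2.5, 3.
f(x) = x² - x - 4: f₀=-4, f₁=-4.25, f₂=-4, f₃=-3.25, f₄=-2, f₅=-0.25, f₆=2.
(3h/8)·[f₀ + 3f₁ + 3f₂ + 2f₃ + 3f₄ + 3f₅ + f₆] = 0.1875·(-40) = -7.5.

-7.5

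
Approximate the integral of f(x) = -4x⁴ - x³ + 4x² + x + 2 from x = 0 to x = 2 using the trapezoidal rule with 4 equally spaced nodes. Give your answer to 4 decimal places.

-17.4733

h = (2 − 0)/3 = 0.666667.
Nodes x₀,…,x₃ = 0, 0.666667, 1.333333, 2.
f(x) = -4x⁴ - x³ + 4x² + x + 2: f₀=2, f₁=3.358025, f₂=-4.567901, f₃=-52.
(h/2)·[f₀ + 2f₁ + 2f₂ + f₃] = 0.333333·(-52.419753) = -17.4733.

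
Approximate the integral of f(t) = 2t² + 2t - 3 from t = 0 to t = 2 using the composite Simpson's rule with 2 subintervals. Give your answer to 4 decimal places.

3.3333

h = (2 − 0)/2 = 1.
Nodes t₀,…,t₂ = 0, 1, 2.
f(t) = 2t² + 2t - 3: f₀=-3, f₁=1, f₂=9.
(h/3)·[f₀ + 4f₁ + f₂] = 0.333333·(10) = 3.3333.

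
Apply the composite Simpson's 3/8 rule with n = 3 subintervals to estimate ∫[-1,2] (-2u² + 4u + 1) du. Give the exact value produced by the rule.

h = (2 − (-1))/3 = 1.
Nodes u₀,…,u₃ = -1, 0, 1, 2.
f(u) = -2u² + 4u + 1: f₀=-5, f₁=1, f₂=3, f₃=1.
(3h/8)·[f₀ + 3f₁ + 3f₂ + f₃] = 0.375·(8) = 3.

3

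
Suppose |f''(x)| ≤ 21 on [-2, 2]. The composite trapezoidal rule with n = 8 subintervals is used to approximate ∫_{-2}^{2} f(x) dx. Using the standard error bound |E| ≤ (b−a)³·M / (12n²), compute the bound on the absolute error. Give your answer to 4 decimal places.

1.7500

|E| ≤ (4)³·21 / (12·8²) = 1344/768 = 1.7500.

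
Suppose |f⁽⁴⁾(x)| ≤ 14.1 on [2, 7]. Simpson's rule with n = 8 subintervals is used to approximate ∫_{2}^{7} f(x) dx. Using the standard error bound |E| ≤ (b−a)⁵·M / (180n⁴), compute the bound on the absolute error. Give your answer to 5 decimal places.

0.05976

|E| ≤ (5)⁵·14.1 / (180·8⁴) = 44062.5/737280 = 0.05976.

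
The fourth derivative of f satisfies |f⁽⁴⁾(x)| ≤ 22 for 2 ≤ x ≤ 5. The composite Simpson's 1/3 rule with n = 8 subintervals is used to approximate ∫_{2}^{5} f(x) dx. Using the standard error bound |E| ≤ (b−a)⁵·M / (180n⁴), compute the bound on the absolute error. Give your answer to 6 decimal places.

0.007251

|E| ≤ (3)⁵·22 / (180·8⁴) = 5346/737280 = 0.007251.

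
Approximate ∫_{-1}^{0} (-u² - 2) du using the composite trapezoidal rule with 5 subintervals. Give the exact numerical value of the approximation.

h = (0 − (-1))/5 = 0.2.
Nodes u₀,…,u₅ = -1, -0.8, -0.6, -0.4, -0.2, 0.
f(u) = -u² - 2: f₀=-3, f₁=-2.64, f₂=-2.36, f₃=-2.16, f₄=-2.04, f₅=-2.
(h/2)·[f₀ + 2f₁ + 2f₂ + 2f₃ + 2f₄ + f₅] = 0.1·(-23.4) = -2.34.

-2.34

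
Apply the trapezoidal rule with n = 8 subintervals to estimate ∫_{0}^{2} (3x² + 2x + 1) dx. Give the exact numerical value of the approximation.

14.0625

h = (2 − 0)/8 = 0.25.
Nodes x₀,…,x₈ = 0, 0.25, 0.5, 0.75, 1, 1.25, 1.5, 1.75, 2.
f(x) = 3x² + 2x + 1: f₀=1, f₁=1.6875, f₂=2.75, f₃=4.1875, f₄=6, f₅=8.1875, f₆=10.75, f₇=13.6875, f₈=17.
(h/2)·[f₀ + 2f₁ + 2f₂ + 2f₃ + 2f₄ + 2f₅ + 2f₆ + 2f₇ + f₈] = 0.125·(112.5) = 14.0625.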